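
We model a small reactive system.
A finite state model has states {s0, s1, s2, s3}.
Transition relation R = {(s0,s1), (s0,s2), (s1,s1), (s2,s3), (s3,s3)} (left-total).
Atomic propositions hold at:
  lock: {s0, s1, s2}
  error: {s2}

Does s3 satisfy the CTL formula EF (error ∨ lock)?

Sat(error ∨ lock) = {s0, s1, s2}
EF (error ∨ lock): least fixpoint, start Z0 = {s0, s1, s2}, add states with some successor in Z. Already a fixed point.
Sat(EF (error ∨ lock)) = {s0, s1, s2}
s3 ∉ Sat(EF (error ∨ lock)) = {s0, s1, s2}, so the formula does not hold at s3.

No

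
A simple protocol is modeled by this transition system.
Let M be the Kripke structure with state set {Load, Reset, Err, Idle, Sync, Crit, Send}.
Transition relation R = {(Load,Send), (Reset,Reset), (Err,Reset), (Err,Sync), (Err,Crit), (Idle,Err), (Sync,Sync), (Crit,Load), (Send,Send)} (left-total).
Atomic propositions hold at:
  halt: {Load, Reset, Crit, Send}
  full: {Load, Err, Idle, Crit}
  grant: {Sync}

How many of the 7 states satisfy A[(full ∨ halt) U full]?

Sat(full ∨ halt) = {Load, Reset, Err, Idle, Crit, Send}
A[(full ∨ halt) U full]: least fixpoint, start Z0 = Sat(full) = {Load, Err, Idle, Crit}, add states in Sat(full ∨ halt) with every successor in Z. Already a fixed point.
Sat(A[(full ∨ halt) U full]) = {Load, Err, Idle, Crit}
|Sat(A[(full ∨ halt) U full])| = |{Load, Err, Idle, Crit}| = 4.

4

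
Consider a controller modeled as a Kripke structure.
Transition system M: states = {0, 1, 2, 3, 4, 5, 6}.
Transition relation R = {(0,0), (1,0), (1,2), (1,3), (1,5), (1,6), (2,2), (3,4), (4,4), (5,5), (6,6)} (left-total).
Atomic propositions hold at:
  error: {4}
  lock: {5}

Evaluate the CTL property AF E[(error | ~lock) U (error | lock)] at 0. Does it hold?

No

Sat(~lock) = {0, 1, 2, 3, 4, 6}
Sat(error | ~lock) = {0, 1, 2, 3, 4, 6}
Sat(error | lock) = {4, 5}
E[(error | ~lock) U (error | lock)]: least fixpoint, start Z0 = Sat((error | lock)) = {4, 5}, add states in Sat(error | ~lock) with some successor in Z. Z1 = {1, 3, 4, 5}; fixed.
Sat(E[(error | ~lock) U (error | lock)]) = {1, 3, 4, 5}
AF E[(error | ~lock) U (error | lock)]: least fixpoint, start Z0 = {1, 3, 4, 5}, add states with every successor in Z. Already a fixed point.
Sat(AF E[(error | ~lock) U (error | lock)]) = {1, 3, 4, 5}
0 ∉ Sat(AF E[(error | ~lock) U (error | lock)]) = {1, 3, 4, 5}, so the formula does not hold at 0.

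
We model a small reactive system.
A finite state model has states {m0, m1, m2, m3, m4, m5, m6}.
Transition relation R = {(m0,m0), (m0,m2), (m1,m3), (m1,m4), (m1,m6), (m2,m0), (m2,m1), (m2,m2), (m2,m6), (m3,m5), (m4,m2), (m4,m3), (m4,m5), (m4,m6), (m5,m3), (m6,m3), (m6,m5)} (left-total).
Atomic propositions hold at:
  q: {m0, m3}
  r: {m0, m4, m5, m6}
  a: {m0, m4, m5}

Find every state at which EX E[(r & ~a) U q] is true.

Sat(~a) = {m1, m2, m3, m6}
Sat(r & ~a) = {m6}
E[(r & ~a) U q]: least fixpoint, start Z0 = Sat(q) = {m0, m3}, add states in Sat(r & ~a) with some successor in Z. Z1 = {m0, m3, m6}; fixed.
Sat(E[(r & ~a) U q]) = {m0, m3, m6}
Sat(EX E[(r & ~a) U q]) = {s : some successor in {m0, m3, m6}} = {m0, m1, m2, m4, m5, m6}

{m0, m1, m2, m4, m5, m6}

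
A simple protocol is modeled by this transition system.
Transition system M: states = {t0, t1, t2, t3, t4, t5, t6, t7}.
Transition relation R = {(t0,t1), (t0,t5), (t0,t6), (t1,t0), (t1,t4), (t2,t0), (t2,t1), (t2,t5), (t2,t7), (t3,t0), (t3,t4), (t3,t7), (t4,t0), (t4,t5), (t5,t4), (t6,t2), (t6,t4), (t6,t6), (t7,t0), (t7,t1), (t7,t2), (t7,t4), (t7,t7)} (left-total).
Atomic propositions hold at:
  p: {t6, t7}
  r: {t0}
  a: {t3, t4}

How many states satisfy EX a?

5

Sat(EX a) = {s : some successor in {t3, t4}} = {t1, t3, t5, t6, t7}
|Sat(EX a)| = |{t1, t3, t5, t6, t7}| = 5.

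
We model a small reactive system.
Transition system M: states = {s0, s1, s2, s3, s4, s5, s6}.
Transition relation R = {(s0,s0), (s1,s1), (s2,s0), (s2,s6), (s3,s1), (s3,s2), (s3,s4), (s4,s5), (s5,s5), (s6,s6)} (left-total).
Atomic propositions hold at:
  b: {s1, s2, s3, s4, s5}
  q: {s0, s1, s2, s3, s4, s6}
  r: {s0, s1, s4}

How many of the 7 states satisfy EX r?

Sat(EX r) = {s : some successor in {s0, s1, s4}} = {s0, s1, s2, s3}
|Sat(EX r)| = |{s0, s1, s2, s3}| = 4.

4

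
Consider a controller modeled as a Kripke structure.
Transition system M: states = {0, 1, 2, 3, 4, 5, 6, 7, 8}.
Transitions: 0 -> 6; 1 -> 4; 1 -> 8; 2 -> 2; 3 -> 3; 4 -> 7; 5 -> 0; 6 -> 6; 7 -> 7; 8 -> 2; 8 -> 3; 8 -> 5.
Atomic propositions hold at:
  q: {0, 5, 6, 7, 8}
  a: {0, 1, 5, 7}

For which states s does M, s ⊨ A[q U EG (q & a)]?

Sat(q & a) = {0, 5, 7}
EG (q & a): greatest fixpoint, start Z0 = {0, 5, 7}, keep only states in Sat with some successor in Z. Z1 = {5, 7}; Z2 = {7}; fixed.
Sat(EG (q & a)) = {7}
A[q U EG (q & a)]: least fixpoint, start Z0 = Sat(EG (q & a)) = {7}, add states in Sat(q) with every successor in Z. Already a fixed point.
Sat(A[q U EG (q & a)]) = {7}

{7}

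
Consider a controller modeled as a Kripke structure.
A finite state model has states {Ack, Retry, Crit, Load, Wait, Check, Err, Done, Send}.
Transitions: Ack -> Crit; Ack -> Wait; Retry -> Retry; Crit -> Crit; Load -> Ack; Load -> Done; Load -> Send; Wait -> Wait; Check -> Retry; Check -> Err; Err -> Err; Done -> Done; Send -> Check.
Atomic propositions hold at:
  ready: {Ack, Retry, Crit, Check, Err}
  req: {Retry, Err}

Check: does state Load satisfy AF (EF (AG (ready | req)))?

Sat(ready | req) = {Ack, Retry, Crit, Check, Err}
AG (ready | req): greatest fixpoint, start Z0 = {Ack, Retry, Crit, Check, Err}, keep only states in Sat with every successor in Z. Z1 = {Retry, Crit, Check, Err}; fixed.
Sat(AG (ready | req)) = {Retry, Crit, Check, Err}
EF (AG (ready | req)): least fixpoint, start Z0 = {Retry, Crit, Check, Err}, add states with some successor in Z. Z1 = {Ack, Retry, Crit, Check, Err, Send}; Z2 = {Ack, Retry, Crit, Load, Check, Err, Send}; fixed.
Sat(EF (AG (ready | req))) = {Ack, Retry, Crit, Load, Check, Err, Send}
AF (EF (AG (ready | req))): least fixpoint, start Z0 = {Ack, Retry, Crit, Load, Check, Err, Send}, add states with every successor in Z. Already a fixed point.
Sat(AF (EF (AG (ready | req)))) = {Ack, Retry, Crit, Load, Check, Err, Send}
Load ∈ Sat(AF (EF (AG (ready | req)))) = {Ack, Retry, Crit, Load, Check, Err, Send}, so the formula holds at Load.

Yes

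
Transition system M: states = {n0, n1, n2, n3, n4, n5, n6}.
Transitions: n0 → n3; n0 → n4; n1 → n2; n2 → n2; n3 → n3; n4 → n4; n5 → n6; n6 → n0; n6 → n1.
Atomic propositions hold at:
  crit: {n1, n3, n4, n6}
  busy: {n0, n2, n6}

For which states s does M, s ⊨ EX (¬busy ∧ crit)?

Sat(¬busy) = {n1, n3, n4, n5}
Sat(¬busy ∧ crit) = {n1, n3, n4}
Sat(EX (¬busy ∧ crit)) = {s : some successor in {n1, n3, n4}} = {n0, n3, n4, n6}

{n0, n3, n4, n6}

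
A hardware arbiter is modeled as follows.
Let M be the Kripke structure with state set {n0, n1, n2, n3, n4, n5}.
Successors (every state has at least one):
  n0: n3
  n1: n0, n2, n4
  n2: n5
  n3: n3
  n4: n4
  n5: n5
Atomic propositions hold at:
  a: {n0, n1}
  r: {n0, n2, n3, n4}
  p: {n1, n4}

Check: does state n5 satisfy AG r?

AG r: greatest fixpoint, start Z0 = {n0, n2, n3, n4}, keep only states in Sat with every successor in Z. Z1 = {n0, n3, n4}; fixed.
Sat(AG r) = {n0, n3, n4}
n5 ∉ Sat(AG r) = {n0, n3, n4}, so the formula does not hold at n5.

No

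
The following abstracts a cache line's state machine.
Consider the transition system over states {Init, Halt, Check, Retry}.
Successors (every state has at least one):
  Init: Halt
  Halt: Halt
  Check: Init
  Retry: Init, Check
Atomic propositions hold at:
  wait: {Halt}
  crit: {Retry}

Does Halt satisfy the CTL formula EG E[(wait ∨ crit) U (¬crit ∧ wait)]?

Sat(wait ∨ crit) = {Halt, Retry}
Sat(¬crit) = {Init, Halt, Check}
Sat(¬crit ∧ wait) = {Halt}
E[(wait ∨ crit) U (¬crit ∧ wait)]: least fixpoint, start Z0 = Sat((¬crit ∧ wait)) = {Halt}, add states in Sat(wait ∨ crit) with some successor in Z. Already a fixed point.
Sat(E[(wait ∨ crit) U (¬crit ∧ wait)]) = {Halt}
EG E[(wait ∨ crit) U (¬crit ∧ wait)]: greatest fixpoint, start Z0 = {Halt}, keep only states in Sat with some successor in Z. Already a fixed point.
Sat(EG E[(wait ∨ crit) U (¬crit ∧ wait)]) = {Halt}
Halt ∈ Sat(EG E[(wait ∨ crit) U (¬crit ∧ wait)]) = {Halt}, so the formula holds at Halt.

Yes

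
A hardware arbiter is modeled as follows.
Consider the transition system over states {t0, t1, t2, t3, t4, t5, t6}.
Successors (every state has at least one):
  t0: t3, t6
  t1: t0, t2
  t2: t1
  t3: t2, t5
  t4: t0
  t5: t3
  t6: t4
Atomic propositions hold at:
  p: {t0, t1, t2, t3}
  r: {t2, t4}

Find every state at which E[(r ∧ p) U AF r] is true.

{t2, t4, t6}

Sat(r ∧ p) = {t2}
AF r: least fixpoint, start Z0 = {t2, t4}, add states with every successor in Z. Z1 = {t2, t4, t6}; fixed.
Sat(AF r) = {t2, t4, t6}
E[(r ∧ p) U AF r]: least fixpoint, start Z0 = Sat(AF r) = {t2, t4, t6}, add states in Sat(r ∧ p) with some successor in Z. Already a fixed point.
Sat(E[(r ∧ p) U AF r]) = {t2, t4, t6}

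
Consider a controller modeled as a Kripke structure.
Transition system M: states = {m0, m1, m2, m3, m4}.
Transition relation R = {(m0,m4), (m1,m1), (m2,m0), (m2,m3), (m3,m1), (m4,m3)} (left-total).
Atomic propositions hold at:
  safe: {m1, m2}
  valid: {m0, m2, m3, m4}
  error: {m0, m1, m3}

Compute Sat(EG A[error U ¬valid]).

Sat(¬valid) = {m1}
A[error U ¬valid]: least fixpoint, start Z0 = Sat(¬valid) = {m1}, add states in Sat(error) with every successor in Z. Z1 = {m1, m3}; fixed.
Sat(A[error U ¬valid]) = {m1, m3}
EG A[error U ¬valid]: greatest fixpoint, start Z0 = {m1, m3}, keep only states in Sat with some successor in Z. Already a fixed point.
Sat(EG A[error U ¬valid]) = {m1, m3}

{m1, m3}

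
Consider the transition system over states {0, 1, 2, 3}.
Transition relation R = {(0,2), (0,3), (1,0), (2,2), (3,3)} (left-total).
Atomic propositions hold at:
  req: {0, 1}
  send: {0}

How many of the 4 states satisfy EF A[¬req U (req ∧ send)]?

2

Sat(¬req) = {2, 3}
Sat(req ∧ send) = {0}
A[¬req U (req ∧ send)]: least fixpoint, start Z0 = Sat((req ∧ send)) = {0}, add states in Sat(¬req) with every successor in Z. Already a fixed point.
Sat(A[¬req U (req ∧ send)]) = {0}
EF A[¬req U (req ∧ send)]: least fixpoint, start Z0 = {0}, add states with some successor in Z. Z1 = {0, 1}; fixed.
Sat(EF A[¬req U (req ∧ send)]) = {0, 1}
|Sat(EF A[¬req U (req ∧ send)])| = |{0, 1}| = 2.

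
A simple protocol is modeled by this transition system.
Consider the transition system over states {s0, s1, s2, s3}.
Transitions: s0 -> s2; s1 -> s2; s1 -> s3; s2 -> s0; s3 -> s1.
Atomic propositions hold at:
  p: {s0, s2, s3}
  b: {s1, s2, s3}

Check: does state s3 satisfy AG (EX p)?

Sat(EX p) = {s : some successor in {s0, s2, s3}} = {s0, s1, s2}
AG (EX p): greatest fixpoint, start Z0 = {s0, s1, s2}, keep only states in Sat with every successor in Z. Z1 = {s0, s2}; fixed.
Sat(AG (EX p)) = {s0, s2}
s3 ∉ Sat(AG (EX p)) = {s0, s2}, so the formula does not hold at s3.

No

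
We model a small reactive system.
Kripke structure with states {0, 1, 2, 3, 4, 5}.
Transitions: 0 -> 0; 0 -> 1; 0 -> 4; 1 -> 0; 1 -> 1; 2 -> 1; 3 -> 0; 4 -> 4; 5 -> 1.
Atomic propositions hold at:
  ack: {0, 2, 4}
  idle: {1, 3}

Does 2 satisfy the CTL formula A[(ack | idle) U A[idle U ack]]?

Yes

Sat(ack | idle) = {0, 1, 2, 3, 4}
A[idle U ack]: least fixpoint, start Z0 = Sat(ack) = {0, 2, 4}, add states in Sat(idle) with every successor in Z. Z1 = {0, 2, 3, 4}; fixed.
Sat(A[idle U ack]) = {0, 2, 3, 4}
A[(ack | idle) U A[idle U ack]]: least fixpoint, start Z0 = Sat(A[idle U ack]) = {0, 2, 3, 4}, add states in Sat(ack | idle) with every successor in Z. Already a fixed point.
Sat(A[(ack | idle) U A[idle U ack]]) = {0, 2, 3, 4}
2 ∈ Sat(A[(ack | idle) U A[idle U ack]]) = {0, 2, 3, 4}, so the formula holds at 2.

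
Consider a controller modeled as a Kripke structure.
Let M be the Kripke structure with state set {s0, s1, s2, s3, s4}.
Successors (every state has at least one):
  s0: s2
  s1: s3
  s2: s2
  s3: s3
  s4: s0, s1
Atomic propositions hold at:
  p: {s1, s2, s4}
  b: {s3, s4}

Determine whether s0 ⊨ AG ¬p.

No

Sat(¬p) = {s0, s3}
AG ¬p: greatest fixpoint, start Z0 = {s0, s3}, keep only states in Sat with every successor in Z. Z1 = {s3}; fixed.
Sat(AG ¬p) = {s3}
s0 ∉ Sat(AG ¬p) = {s3}, so the formula does not hold at s0.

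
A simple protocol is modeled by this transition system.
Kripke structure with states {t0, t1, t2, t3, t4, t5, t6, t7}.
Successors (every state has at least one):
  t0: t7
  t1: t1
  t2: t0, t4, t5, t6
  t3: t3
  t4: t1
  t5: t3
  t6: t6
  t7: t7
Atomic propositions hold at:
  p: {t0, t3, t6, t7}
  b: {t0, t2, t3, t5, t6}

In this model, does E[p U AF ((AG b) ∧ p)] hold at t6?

AG b: greatest fixpoint, start Z0 = {t0, t2, t3, t5, t6}, keep only states in Sat with every successor in Z. Z1 = {t3, t5, t6}; fixed.
Sat(AG b) = {t3, t5, t6}
Sat((AG b) ∧ p) = {t3, t6}
AF ((AG b) ∧ p): least fixpoint, start Z0 = {t3, t6}, add states with every successor in Z. Z1 = {t3, t5, t6}; fixed.
Sat(AF ((AG b) ∧ p)) = {t3, t5, t6}
E[p U AF ((AG b) ∧ p)]: least fixpoint, start Z0 = Sat(AF ((AG b) ∧ p)) = {t3, t5, t6}, add states in Sat(p) with some successor in Z. Already a fixed point.
Sat(E[p U AF ((AG b) ∧ p)]) = {t3, t5, t6}
t6 ∈ Sat(E[p U AF ((AG b) ∧ p)]) = {t3, t5, t6}, so the formula holds at t6.

Yes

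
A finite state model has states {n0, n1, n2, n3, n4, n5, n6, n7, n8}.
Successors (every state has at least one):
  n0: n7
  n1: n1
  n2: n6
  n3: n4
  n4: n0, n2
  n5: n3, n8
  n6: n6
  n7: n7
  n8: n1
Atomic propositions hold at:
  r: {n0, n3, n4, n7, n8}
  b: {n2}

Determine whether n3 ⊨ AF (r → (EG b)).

No

EG b: greatest fixpoint, start Z0 = {n2}, keep only states in Sat with some successor in Z. Z1 = ∅; fixed.
Sat(EG b) = ∅
Sat(r → (EG b)) = {n1, n2, n5, n6}
AF (r → (EG b)): least fixpoint, start Z0 = {n1, n2, n5, n6}, add states with every successor in Z. Z1 = {n1, n2, n5, n6, n8}; fixed.
Sat(AF (r → (EG b))) = {n1, n2, n5, n6, n8}
n3 ∉ Sat(AF (r → (EG b))) = {n1, n2, n5, n6, n8}, so the formula does not hold at n3.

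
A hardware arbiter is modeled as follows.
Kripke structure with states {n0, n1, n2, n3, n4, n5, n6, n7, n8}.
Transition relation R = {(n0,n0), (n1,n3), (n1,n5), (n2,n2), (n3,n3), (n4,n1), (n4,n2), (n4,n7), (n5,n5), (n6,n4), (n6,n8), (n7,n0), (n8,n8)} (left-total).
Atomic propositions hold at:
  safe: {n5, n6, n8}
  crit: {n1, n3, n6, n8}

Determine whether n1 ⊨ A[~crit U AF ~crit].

Sat(~crit) = {n0, n2, n4, n5, n7}
AF ~crit: least fixpoint, start Z0 = {n0, n2, n4, n5, n7}, add states with every successor in Z. Already a fixed point.
Sat(AF ~crit) = {n0, n2, n4, n5, n7}
A[~crit U AF ~crit]: least fixpoint, start Z0 = Sat(AF ~crit) = {n0, n2, n4, n5, n7}, add states in Sat(~crit) with every successor in Z. Already a fixed point.
Sat(A[~crit U AF ~crit]) = {n0, n2, n4, n5, n7}
n1 ∉ Sat(A[~crit U AF ~crit]) = {n0, n2, n4, n5, n7}, so the formula does not hold at n1.

No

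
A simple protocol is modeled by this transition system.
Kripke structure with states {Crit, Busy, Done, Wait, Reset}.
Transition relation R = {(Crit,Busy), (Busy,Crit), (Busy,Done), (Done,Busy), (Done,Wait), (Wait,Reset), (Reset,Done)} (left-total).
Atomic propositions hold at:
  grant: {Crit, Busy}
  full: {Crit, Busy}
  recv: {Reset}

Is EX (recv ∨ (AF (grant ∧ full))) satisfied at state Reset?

Sat(grant ∧ full) = {Crit, Busy}
AF (grant ∧ full): least fixpoint, start Z0 = {Crit, Busy}, add states with every successor in Z. Already a fixed point.
Sat(AF (grant ∧ full)) = {Crit, Busy}
Sat(recv ∨ (AF (grant ∧ full))) = {Crit, Busy, Reset}
Sat(EX (recv ∨ (AF (grant ∧ full)))) = {s : some successor in {Crit, Busy, Reset}} = {Crit, Busy, Done, Wait}
Reset ∉ Sat(EX (recv ∨ (AF (grant ∧ full)))) = {Crit, Busy, Done, Wait}, so the formula does not hold at Reset.

No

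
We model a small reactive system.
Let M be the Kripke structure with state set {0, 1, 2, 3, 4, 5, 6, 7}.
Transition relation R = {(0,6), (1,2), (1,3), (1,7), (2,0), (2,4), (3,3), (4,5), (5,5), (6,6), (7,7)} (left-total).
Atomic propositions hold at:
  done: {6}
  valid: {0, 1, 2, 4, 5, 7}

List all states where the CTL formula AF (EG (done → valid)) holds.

Sat(done → valid) = {0, 1, 2, 3, 4, 5, 7}
EG (done → valid): greatest fixpoint, start Z0 = {0, 1, 2, 3, 4, 5, 7}, keep only states in Sat with some successor in Z. Z1 = {1, 2, 3, 4, 5, 7}; fixed.
Sat(EG (done → valid)) = {1, 2, 3, 4, 5, 7}
AF (EG (done → valid)): least fixpoint, start Z0 = {1, 2, 3, 4, 5, 7}, add states with every successor in Z. Already a fixed point.
Sat(AF (EG (done → valid))) = {1, 2, 3, 4, 5, 7}

{1, 2, 3, 4, 5, 7}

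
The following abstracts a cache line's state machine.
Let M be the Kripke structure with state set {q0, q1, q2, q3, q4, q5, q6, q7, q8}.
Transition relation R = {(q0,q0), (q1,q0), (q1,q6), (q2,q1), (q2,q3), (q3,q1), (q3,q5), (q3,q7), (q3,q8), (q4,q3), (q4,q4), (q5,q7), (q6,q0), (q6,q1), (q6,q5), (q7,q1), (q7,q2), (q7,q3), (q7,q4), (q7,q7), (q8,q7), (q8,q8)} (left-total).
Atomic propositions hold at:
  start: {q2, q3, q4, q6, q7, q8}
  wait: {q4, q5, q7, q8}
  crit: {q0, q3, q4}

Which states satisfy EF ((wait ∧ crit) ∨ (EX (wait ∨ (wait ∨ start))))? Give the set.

Sat(wait ∧ crit) = {q4}
Sat(wait ∨ start) = {q2, q3, q4, q5, q6, q7, q8}
Sat(wait ∨ (wait ∨ start)) = {q2, q3, q4, q5, q6, q7, q8}
Sat(EX (wait ∨ (wait ∨ start))) = {s : some successor in {q2, q3, q4, q5, q6, q7, q8}} = {q1, q2, q3, q4, q5, q6, q7, q8}
Sat((wait ∧ crit) ∨ (EX (wait ∨ (wait ∨ start)))) = {q1, q2, q3, q4, q5, q6, q7, q8}
EF ((wait ∧ crit) ∨ (EX (wait ∨ (wait ∨ start)))): least fixpoint, start Z0 = {q1, q2, q3, q4, q5, q6, q7, q8}, add states with some successor in Z. Already a fixed point.
Sat(EF ((wait ∧ crit) ∨ (EX (wait ∨ (wait ∨ start))))) = {q1, q2, q3, q4, q5, q6, q7, q8}

{q1, q2, q3, q4, q5, q6, q7, q8}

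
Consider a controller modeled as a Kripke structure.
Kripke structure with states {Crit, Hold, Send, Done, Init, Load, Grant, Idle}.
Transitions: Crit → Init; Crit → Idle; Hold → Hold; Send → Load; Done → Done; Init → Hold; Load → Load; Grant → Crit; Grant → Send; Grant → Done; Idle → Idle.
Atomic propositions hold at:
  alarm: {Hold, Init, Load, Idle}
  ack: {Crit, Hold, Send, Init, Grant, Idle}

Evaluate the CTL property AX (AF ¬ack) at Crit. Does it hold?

No

Sat(¬ack) = {Done, Load}
AF ¬ack: least fixpoint, start Z0 = {Done, Load}, add states with every successor in Z. Z1 = {Send, Done, Load}; fixed.
Sat(AF ¬ack) = {Send, Done, Load}
Sat(AX (AF ¬ack)) = {s : every successor in {Send, Done, Load}} = {Send, Done, Load}
Crit ∉ Sat(AX (AF ¬ack)) = {Send, Done, Load}, so the formula does not hold at Crit.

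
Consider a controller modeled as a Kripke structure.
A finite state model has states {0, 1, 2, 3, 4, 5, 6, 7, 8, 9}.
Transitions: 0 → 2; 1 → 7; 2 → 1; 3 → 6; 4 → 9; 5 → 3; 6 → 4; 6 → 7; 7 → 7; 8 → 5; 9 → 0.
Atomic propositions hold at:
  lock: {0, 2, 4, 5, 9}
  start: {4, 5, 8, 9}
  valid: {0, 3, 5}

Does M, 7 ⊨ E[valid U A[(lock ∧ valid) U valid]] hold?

No

Sat(lock ∧ valid) = {0, 5}
A[(lock ∧ valid) U valid]: least fixpoint, start Z0 = Sat(valid) = {0, 3, 5}, add states in Sat(lock ∧ valid) with every successor in Z. Already a fixed point.
Sat(A[(lock ∧ valid) U valid]) = {0, 3, 5}
E[valid U A[(lock ∧ valid) U valid]]: least fixpoint, start Z0 = Sat(A[(lock ∧ valid) U valid]) = {0, 3, 5}, add states in Sat(valid) with some successor in Z. Already a fixed point.
Sat(E[valid U A[(lock ∧ valid) U valid]]) = {0, 3, 5}
7 ∉ Sat(E[valid U A[(lock ∧ valid) U valid]]) = {0, 3, 5}, so the formula does not hold at 7.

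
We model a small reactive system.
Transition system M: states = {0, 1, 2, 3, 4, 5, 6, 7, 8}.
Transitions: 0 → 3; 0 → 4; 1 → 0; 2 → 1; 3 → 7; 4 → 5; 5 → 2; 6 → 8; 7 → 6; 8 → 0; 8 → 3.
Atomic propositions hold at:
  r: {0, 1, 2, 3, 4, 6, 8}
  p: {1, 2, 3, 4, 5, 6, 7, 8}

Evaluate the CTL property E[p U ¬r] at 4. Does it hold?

Yes

Sat(¬r) = {5, 7}
E[p U ¬r]: least fixpoint, start Z0 = Sat(¬r) = {5, 7}, add states in Sat(p) with some successor in Z. Z1 = {3, 4, 5, 7}; Z2 = {3, 4, 5, 7, 8}; Z3 = {3, 4, 5, 6, 7, 8}; fixed.
Sat(E[p U ¬r]) = {3, 4, 5, 6, 7, 8}
4 ∈ Sat(E[p U ¬r]) = {3, 4, 5, 6, 7, 8}, so the formula holds at 4.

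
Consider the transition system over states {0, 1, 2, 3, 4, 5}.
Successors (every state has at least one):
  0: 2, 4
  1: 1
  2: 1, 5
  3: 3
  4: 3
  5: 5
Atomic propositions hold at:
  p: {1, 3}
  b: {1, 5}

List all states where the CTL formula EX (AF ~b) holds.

Sat(~b) = {0, 2, 3, 4}
AF ~b: least fixpoint, start Z0 = {0, 2, 3, 4}, add states with every successor in Z. Already a fixed point.
Sat(AF ~b) = {0, 2, 3, 4}
Sat(EX (AF ~b)) = {s : some successor in {0, 2, 3, 4}} = {0, 3, 4}

{0, 3, 4}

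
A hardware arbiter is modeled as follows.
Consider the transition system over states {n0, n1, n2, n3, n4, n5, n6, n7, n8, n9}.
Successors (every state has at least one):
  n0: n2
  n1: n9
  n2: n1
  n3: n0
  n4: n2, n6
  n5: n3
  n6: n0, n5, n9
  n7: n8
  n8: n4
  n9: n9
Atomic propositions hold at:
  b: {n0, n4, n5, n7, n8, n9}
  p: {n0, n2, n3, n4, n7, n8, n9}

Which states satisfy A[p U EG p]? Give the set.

{n9}

EG p: greatest fixpoint, start Z0 = {n0, n2, n3, n4, n7, n8, n9}, keep only states in Sat with some successor in Z. Z1 = {n0, n3, n4, n7, n8, n9}; Z2 = {n3, n7, n8, n9}; Z3 = {n7, n9}; Z4 = {n9}; fixed.
Sat(EG p) = {n9}
A[p U EG p]: least fixpoint, start Z0 = Sat(EG p) = {n9}, add states in Sat(p) with every successor in Z. Already a fixed point.
Sat(A[p U EG p]) = {n9}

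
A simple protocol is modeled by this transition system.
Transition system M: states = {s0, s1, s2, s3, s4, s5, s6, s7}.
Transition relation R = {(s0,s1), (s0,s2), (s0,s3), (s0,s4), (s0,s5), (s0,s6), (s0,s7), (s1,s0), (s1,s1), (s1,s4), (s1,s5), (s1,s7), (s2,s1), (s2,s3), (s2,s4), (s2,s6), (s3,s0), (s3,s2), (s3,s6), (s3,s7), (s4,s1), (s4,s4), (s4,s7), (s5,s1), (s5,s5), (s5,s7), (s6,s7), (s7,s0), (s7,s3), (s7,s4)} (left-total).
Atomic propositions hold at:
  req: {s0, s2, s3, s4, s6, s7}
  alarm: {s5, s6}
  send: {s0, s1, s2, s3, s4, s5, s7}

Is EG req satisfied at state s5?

EG req: greatest fixpoint, start Z0 = {s0, s2, s3, s4, s6, s7}, keep only states in Sat with some successor in Z. Already a fixed point.
Sat(EG req) = {s0, s2, s3, s4, s6, s7}
s5 ∉ Sat(EG req) = {s0, s2, s3, s4, s6, s7}, so the formula does not hold at s5.

No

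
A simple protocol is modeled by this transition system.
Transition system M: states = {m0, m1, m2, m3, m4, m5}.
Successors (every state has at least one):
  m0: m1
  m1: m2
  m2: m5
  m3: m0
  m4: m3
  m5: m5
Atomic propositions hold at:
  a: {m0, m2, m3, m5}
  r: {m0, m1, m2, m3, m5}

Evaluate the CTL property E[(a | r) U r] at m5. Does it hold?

Yes

Sat(a | r) = {m0, m1, m2, m3, m5}
E[(a | r) U r]: least fixpoint, start Z0 = Sat(r) = {m0, m1, m2, m3, m5}, add states in Sat(a | r) with some successor in Z. Already a fixed point.
Sat(E[(a | r) U r]) = {m0, m1, m2, m3, m5}
m5 ∈ Sat(E[(a | r) U r]) = {m0, m1, m2, m3, m5}, so the formula holds at m5.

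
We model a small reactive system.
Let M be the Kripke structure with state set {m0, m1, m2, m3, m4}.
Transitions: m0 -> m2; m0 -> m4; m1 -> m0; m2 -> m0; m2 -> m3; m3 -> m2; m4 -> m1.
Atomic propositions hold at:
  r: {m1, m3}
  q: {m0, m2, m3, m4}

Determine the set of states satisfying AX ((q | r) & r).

{m4}

Sat(q | r) = {m0, m1, m2, m3, m4}
Sat((q | r) & r) = {m1, m3}
Sat(AX ((q | r) & r)) = {s : every successor in {m1, m3}} = {m4}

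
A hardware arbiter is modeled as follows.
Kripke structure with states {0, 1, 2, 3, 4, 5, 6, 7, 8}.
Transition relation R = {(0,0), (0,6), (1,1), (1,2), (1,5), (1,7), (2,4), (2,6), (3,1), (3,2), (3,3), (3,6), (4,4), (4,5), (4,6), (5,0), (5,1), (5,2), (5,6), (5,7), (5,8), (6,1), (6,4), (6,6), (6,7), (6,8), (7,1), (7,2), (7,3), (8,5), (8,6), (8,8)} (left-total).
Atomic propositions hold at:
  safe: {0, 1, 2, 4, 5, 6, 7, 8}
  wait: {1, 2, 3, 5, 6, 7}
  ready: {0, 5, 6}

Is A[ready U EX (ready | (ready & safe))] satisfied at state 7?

Sat(ready & safe) = {0, 5, 6}
Sat(ready | (ready & safe)) = {0, 5, 6}
Sat(EX (ready | (ready & safe))) = {s : some successor in {0, 5, 6}} = {0, 1, 2, 3, 4, 5, 6, 8}
A[ready U EX (ready | (ready & safe))]: least fixpoint, start Z0 = Sat(EX (ready | (ready & safe))) = {0, 1, 2, 3, 4, 5, 6, 8}, add states in Sat(ready) with every successor in Z. Already a fixed point.
Sat(A[ready U EX (ready | (ready & safe))]) = {0, 1, 2, 3, 4, 5, 6, 8}
7 ∉ Sat(A[ready U EX (ready | (ready & safe))]) = {0, 1, 2, 3, 4, 5, 6, 8}, so the formula does not hold at 7.

No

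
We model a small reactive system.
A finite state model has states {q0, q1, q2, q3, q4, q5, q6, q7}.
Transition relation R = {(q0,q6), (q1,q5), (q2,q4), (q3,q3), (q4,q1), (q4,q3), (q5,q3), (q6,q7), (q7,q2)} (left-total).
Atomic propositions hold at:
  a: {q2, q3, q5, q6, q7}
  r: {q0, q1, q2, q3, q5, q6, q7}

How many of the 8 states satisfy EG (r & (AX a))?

Sat(AX a) = {s : every successor in {q2, q3, q5, q6, q7}} = {q0, q1, q3, q5, q6, q7}
Sat(r & (AX a)) = {q0, q1, q3, q5, q6, q7}
EG (r & (AX a)): greatest fixpoint, start Z0 = {q0, q1, q3, q5, q6, q7}, keep only states in Sat with some successor in Z. Z1 = {q0, q1, q3, q5, q6}; Z2 = {q0, q1, q3, q5}; Z3 = {q1, q3, q5}; fixed.
Sat(EG (r & (AX a))) = {q1, q3, q5}
|Sat(EG (r & (AX a)))| = |{q1, q3, q5}| = 3.

3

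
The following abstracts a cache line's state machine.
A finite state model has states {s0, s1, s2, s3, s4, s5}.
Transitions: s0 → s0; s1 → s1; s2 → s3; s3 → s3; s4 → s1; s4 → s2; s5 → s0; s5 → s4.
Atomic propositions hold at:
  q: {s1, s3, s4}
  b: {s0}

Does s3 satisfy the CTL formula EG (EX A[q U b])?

A[q U b]: least fixpoint, start Z0 = Sat(b) = {s0}, add states in Sat(q) with every successor in Z. Already a fixed point.
Sat(A[q U b]) = {s0}
Sat(EX A[q U b]) = {s : some successor in {s0}} = {s0, s5}
EG (EX A[q U b]): greatest fixpoint, start Z0 = {s0, s5}, keep only states in Sat with some successor in Z. Already a fixed point.
Sat(EG (EX A[q U b])) = {s0, s5}
s3 ∉ Sat(EG (EX A[q U b])) = {s0, s5}, so the formula does not hold at s3.

No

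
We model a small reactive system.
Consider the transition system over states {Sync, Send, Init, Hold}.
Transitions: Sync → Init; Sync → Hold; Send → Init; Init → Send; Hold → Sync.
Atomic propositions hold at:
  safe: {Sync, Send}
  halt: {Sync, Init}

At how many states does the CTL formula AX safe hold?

2

Sat(AX safe) = {s : every successor in {Sync, Send}} = {Init, Hold}
|Sat(AX safe)| = |{Init, Hold}| = 2.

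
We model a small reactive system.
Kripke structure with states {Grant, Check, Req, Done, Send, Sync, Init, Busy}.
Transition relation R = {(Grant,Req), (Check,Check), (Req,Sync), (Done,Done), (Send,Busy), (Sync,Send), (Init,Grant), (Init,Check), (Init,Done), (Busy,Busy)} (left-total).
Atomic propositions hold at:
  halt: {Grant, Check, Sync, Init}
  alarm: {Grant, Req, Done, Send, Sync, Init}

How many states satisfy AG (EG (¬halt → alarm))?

Sat(¬halt) = {Req, Done, Send, Busy}
Sat(¬halt → alarm) = {Grant, Check, Req, Done, Send, Sync, Init}
EG (¬halt → alarm): greatest fixpoint, start Z0 = {Grant, Check, Req, Done, Send, Sync, Init}, keep only states in Sat with some successor in Z. Z1 = {Grant, Check, Req, Done, Sync, Init}; Z2 = {Grant, Check, Req, Done, Init}; Z3 = {Grant, Check, Done, Init}; Z4 = {Check, Done, Init}; fixed.
Sat(EG (¬halt → alarm)) = {Check, Done, Init}
AG (EG (¬halt → alarm)): greatest fixpoint, start Z0 = {Check, Done, Init}, keep only states in Sat with every successor in Z. Z1 = {Check, Done}; fixed.
Sat(AG (EG (¬halt → alarm))) = {Check, Done}
|Sat(AG (EG (¬halt → alarm)))| = |{Check, Done}| = 2.

2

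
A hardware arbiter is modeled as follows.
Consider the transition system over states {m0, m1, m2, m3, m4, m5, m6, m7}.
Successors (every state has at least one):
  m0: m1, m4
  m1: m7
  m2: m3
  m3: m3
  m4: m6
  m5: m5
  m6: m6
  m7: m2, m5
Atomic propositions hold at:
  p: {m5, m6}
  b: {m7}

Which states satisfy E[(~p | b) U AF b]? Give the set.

{m0, m1, m7}

Sat(~p) = {m0, m1, m2, m3, m4, m7}
Sat(~p | b) = {m0, m1, m2, m3, m4, m7}
AF b: least fixpoint, start Z0 = {m7}, add states with every successor in Z. Z1 = {m1, m7}; fixed.
Sat(AF b) = {m1, m7}
E[(~p | b) U AF b]: least fixpoint, start Z0 = Sat(AF b) = {m1, m7}, add states in Sat(~p | b) with some successor in Z. Z1 = {m0, m1, m7}; fixed.
Sat(E[(~p | b) U AF b]) = {m0, m1, m7}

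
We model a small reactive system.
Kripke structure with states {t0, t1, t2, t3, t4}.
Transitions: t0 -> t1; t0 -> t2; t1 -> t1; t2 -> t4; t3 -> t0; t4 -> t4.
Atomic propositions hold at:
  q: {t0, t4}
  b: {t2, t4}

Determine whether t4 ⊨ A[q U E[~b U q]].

Yes

Sat(~b) = {t0, t1, t3}
E[~b U q]: least fixpoint, start Z0 = Sat(q) = {t0, t4}, add states in Sat(~b) with some successor in Z. Z1 = {t0, t3, t4}; fixed.
Sat(E[~b U q]) = {t0, t3, t4}
A[q U E[~b U q]]: least fixpoint, start Z0 = Sat(E[~b U q]) = {t0, t3, t4}, add states in Sat(q) with every successor in Z. Already a fixed point.
Sat(A[q U E[~b U q]]) = {t0, t3, t4}
t4 ∈ Sat(A[q U E[~b U q]]) = {t0, t3, t4}, so the formula holds at t4.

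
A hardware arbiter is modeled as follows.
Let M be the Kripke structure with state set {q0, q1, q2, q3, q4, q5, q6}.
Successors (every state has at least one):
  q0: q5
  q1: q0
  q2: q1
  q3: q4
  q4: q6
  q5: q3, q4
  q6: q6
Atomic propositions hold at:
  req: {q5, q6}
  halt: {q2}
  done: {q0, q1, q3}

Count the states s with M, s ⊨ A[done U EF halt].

1

EF halt: least fixpoint, start Z0 = {q2}, add states with some successor in Z. Already a fixed point.
Sat(EF halt) = {q2}
A[done U EF halt]: least fixpoint, start Z0 = Sat(EF halt) = {q2}, add states in Sat(done) with every successor in Z. Already a fixed point.
Sat(A[done U EF halt]) = {q2}
|Sat(A[done U EF halt])| = |{q2}| = 1.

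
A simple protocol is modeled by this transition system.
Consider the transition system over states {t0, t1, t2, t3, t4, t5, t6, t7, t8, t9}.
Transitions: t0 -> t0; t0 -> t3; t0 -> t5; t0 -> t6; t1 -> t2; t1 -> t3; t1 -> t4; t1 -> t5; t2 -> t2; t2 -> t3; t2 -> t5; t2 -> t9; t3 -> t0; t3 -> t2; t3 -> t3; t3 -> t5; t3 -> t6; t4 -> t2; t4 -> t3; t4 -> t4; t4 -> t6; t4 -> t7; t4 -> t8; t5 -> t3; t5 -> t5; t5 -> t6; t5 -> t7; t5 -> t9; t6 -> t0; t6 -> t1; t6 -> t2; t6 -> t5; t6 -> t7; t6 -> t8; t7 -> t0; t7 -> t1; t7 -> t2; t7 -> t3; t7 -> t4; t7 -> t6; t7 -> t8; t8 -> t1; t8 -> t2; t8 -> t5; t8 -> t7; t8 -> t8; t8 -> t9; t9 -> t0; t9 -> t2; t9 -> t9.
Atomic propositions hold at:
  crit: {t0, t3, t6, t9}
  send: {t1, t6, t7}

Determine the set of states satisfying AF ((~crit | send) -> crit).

Sat(~crit) = {t1, t2, t4, t5, t7, t8}
Sat(~crit | send) = {t1, t2, t4, t5, t6, t7, t8}
Sat((~crit | send) -> crit) = {t0, t3, t6, t9}
AF ((~crit | send) -> crit): least fixpoint, start Z0 = {t0, t3, t6, t9}, add states with every successor in Z. Already a fixed point.
Sat(AF ((~crit | send) -> crit)) = {t0, t3, t6, t9}

{t0, t3, t6, t9}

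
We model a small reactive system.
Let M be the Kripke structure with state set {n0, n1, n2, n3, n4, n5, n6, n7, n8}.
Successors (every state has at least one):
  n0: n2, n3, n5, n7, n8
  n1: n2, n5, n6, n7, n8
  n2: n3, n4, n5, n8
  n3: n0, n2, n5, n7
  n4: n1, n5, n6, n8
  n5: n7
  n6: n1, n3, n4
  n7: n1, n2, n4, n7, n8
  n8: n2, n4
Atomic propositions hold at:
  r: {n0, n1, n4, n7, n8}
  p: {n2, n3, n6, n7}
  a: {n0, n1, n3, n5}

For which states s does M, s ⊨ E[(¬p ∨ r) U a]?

Sat(¬p) = {n0, n1, n4, n5, n8}
Sat(¬p ∨ r) = {n0, n1, n4, n5, n7, n8}
E[(¬p ∨ r) U a]: least fixpoint, start Z0 = Sat(a) = {n0, n1, n3, n5}, add states in Sat(¬p ∨ r) with some successor in Z. Z1 = {n0, n1, n3, n4, n5, n7}; Z2 = {n0, n1, n3, n4, n5, n7, n8}; fixed.
Sat(E[(¬p ∨ r) U a]) = {n0, n1, n3, n4, n5, n7, n8}

{n0, n1, n3, n4, n5, n7, n8}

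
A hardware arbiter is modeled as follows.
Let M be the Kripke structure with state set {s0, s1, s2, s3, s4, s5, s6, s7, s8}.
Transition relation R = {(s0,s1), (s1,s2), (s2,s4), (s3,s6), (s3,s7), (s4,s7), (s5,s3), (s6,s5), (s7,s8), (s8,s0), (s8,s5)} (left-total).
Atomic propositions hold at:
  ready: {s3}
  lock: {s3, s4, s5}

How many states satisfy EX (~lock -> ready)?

4

Sat(~lock) = {s0, s1, s2, s6, s7, s8}
Sat(~lock -> ready) = {s3, s4, s5}
Sat(EX (~lock -> ready)) = {s : some successor in {s3, s4, s5}} = {s2, s5, s6, s8}
|Sat(EX (~lock -> ready))| = |{s2, s5, s6, s8}| = 4.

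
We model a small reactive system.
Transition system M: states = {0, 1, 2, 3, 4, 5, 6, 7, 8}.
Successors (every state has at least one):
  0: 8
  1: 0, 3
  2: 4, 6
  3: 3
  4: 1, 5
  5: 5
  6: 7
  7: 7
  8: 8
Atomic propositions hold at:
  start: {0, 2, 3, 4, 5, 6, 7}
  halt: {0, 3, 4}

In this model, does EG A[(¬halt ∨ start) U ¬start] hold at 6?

No

Sat(¬halt) = {1, 2, 5, 6, 7, 8}
Sat(¬halt ∨ start) = {0, 1, 2, 3, 4, 5, 6, 7, 8}
Sat(¬start) = {1, 8}
A[(¬halt ∨ start) U ¬start]: least fixpoint, start Z0 = Sat(¬start) = {1, 8}, add states in Sat(¬halt ∨ start) with every successor in Z. Z1 = {0, 1, 8}; fixed.
Sat(A[(¬halt ∨ start) U ¬start]) = {0, 1, 8}
EG A[(¬halt ∨ start) U ¬start]: greatest fixpoint, start Z0 = {0, 1, 8}, keep only states in Sat with some successor in Z. Already a fixed point.
Sat(EG A[(¬halt ∨ start) U ¬start]) = {0, 1, 8}
6 ∉ Sat(EG A[(¬halt ∨ start) U ¬start]) = {0, 1, 8}, so the formula does not hold at 6.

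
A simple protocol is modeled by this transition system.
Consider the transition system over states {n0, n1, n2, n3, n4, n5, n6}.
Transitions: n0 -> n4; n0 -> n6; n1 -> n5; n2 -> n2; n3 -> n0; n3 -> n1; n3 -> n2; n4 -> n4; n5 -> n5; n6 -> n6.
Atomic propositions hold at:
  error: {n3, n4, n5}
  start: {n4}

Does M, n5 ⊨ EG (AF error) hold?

AF error: least fixpoint, start Z0 = {n3, n4, n5}, add states with every successor in Z. Z1 = {n1, n3, n4, n5}; fixed.
Sat(AF error) = {n1, n3, n4, n5}
EG (AF error): greatest fixpoint, start Z0 = {n1, n3, n4, n5}, keep only states in Sat with some successor in Z. Already a fixed point.
Sat(EG (AF error)) = {n1, n3, n4, n5}
n5 ∈ Sat(EG (AF error)) = {n1, n3, n4, n5}, so the formula holds at n5.

Yes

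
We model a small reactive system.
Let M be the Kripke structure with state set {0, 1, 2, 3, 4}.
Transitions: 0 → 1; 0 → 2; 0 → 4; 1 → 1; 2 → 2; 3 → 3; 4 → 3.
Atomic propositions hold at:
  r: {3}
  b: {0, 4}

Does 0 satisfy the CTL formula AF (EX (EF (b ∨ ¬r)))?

Yes

Sat(¬r) = {0, 1, 2, 4}
Sat(b ∨ ¬r) = {0, 1, 2, 4}
EF (b ∨ ¬r): least fixpoint, start Z0 = {0, 1, 2, 4}, add states with some successor in Z. Already a fixed point.
Sat(EF (b ∨ ¬r)) = {0, 1, 2, 4}
Sat(EX (EF (b ∨ ¬r))) = {s : some successor in {0, 1, 2, 4}} = {0, 1, 2}
AF (EX (EF (b ∨ ¬r))): least fixpoint, start Z0 = {0, 1, 2}, add states with every successor in Z. Already a fixed point.
Sat(AF (EX (EF (b ∨ ¬r)))) = {0, 1, 2}
0 ∈ Sat(AF (EX (EF (b ∨ ¬r)))) = {0, 1, 2}, so the formula holds at 0.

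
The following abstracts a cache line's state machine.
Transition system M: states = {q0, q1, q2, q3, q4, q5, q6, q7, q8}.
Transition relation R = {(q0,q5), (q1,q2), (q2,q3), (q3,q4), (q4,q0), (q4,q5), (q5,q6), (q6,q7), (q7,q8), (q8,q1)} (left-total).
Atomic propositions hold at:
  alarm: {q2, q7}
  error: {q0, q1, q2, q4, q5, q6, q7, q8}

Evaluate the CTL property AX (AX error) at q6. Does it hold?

Yes

Sat(AX error) = {s : every successor in {q0, q1, q2, q4, q5, q6, q7, q8}} = {q0, q1, q3, q4, q5, q6, q7, q8}
Sat(AX (AX error)) = {s : every successor in {q0, q1, q3, q4, q5, q6, q7, q8}} = {q0, q2, q3, q4, q5, q6, q7, q8}
q6 ∈ Sat(AX (AX error)) = {q0, q2, q3, q4, q5, q6, q7, q8}, so the formula holds at q6.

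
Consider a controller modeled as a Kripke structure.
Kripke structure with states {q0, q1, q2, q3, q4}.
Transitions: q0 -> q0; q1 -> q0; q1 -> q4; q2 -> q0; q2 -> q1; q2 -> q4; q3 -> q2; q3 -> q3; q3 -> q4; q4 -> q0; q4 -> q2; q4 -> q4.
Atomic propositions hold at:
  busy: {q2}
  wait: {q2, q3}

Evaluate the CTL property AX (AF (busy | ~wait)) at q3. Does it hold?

Sat(~wait) = {q0, q1, q4}
Sat(busy | ~wait) = {q0, q1, q2, q4}
AF (busy | ~wait): least fixpoint, start Z0 = {q0, q1, q2, q4}, add states with every successor in Z. Already a fixed point.
Sat(AF (busy | ~wait)) = {q0, q1, q2, q4}
Sat(AX (AF (busy | ~wait))) = {s : every successor in {q0, q1, q2, q4}} = {q0, q1, q2, q4}
q3 ∉ Sat(AX (AF (busy | ~wait))) = {q0, q1, q2, q4}, so the formula does not hold at q3.

No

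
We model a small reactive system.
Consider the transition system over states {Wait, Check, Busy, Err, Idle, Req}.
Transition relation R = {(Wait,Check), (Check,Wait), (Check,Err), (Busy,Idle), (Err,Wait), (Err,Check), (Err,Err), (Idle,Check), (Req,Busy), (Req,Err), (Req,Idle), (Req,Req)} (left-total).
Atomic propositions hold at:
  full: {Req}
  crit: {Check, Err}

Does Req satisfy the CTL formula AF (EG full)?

Yes

EG full: greatest fixpoint, start Z0 = {Req}, keep only states in Sat with some successor in Z. Already a fixed point.
Sat(EG full) = {Req}
AF (EG full): least fixpoint, start Z0 = {Req}, add states with every successor in Z. Already a fixed point.
Sat(AF (EG full)) = {Req}
Req ∈ Sat(AF (EG full)) = {Req}, so the formula holds at Req.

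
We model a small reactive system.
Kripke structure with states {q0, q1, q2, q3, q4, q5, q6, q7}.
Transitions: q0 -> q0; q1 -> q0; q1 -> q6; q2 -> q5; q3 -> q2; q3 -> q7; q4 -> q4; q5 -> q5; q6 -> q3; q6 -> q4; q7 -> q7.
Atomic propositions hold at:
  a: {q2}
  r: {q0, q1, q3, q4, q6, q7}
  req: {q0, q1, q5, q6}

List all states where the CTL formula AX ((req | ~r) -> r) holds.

{q0, q1, q4, q6, q7}

Sat(~r) = {q2, q5}
Sat(req | ~r) = {q0, q1, q2, q5, q6}
Sat((req | ~r) -> r) = {q0, q1, q3, q4, q6, q7}
Sat(AX ((req | ~r) -> r)) = {s : every successor in {q0, q1, q3, q4, q6, q7}} = {q0, q1, q4, q6, q7}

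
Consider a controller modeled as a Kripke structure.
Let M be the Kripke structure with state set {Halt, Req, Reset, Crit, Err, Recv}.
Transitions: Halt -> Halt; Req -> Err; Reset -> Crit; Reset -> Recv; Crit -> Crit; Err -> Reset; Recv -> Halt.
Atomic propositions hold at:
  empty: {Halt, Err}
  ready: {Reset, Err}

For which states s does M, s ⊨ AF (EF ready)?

EF ready: least fixpoint, start Z0 = {Reset, Err}, add states with some successor in Z. Z1 = {Req, Reset, Err}; fixed.
Sat(EF ready) = {Req, Reset, Err}
AF (EF ready): least fixpoint, start Z0 = {Req, Reset, Err}, add states with every successor in Z. Already a fixed point.
Sat(AF (EF ready)) = {Req, Reset, Err}

{Req, Reset, Err}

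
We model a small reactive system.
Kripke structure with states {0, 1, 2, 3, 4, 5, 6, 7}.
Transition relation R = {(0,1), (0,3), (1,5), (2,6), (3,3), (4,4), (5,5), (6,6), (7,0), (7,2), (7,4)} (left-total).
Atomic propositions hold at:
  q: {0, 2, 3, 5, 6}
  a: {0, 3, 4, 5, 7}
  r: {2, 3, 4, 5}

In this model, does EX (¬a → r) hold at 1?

Yes

Sat(¬a) = {1, 2, 6}
Sat(¬a → r) = {0, 2, 3, 4, 5, 7}
Sat(EX (¬a → r)) = {s : some successor in {0, 2, 3, 4, 5, 7}} = {0, 1, 3, 4, 5, 7}
1 ∈ Sat(EX (¬a → r)) = {0, 1, 3, 4, 5, 7}, so the formula holds at 1.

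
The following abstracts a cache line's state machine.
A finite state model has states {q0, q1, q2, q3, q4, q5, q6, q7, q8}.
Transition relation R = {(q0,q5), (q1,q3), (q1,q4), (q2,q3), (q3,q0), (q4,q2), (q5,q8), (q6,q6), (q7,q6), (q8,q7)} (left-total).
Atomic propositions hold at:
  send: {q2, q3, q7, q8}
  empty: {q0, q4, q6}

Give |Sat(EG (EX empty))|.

Sat(EX empty) = {s : some successor in {q0, q4, q6}} = {q1, q3, q6, q7}
EG (EX empty): greatest fixpoint, start Z0 = {q1, q3, q6, q7}, keep only states in Sat with some successor in Z. Z1 = {q1, q6, q7}; Z2 = {q6, q7}; fixed.
Sat(EG (EX empty)) = {q6, q7}
|Sat(EG (EX empty))| = |{q6, q7}| = 2.

2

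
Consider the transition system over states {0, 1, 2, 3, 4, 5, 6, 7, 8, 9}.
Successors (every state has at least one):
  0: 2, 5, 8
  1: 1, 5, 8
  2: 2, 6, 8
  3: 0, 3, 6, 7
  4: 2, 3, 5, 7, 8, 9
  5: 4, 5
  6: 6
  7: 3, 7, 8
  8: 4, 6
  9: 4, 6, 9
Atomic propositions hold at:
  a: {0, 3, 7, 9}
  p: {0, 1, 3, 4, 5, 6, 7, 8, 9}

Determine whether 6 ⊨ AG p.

Yes

AG p: greatest fixpoint, start Z0 = {0, 1, 3, 4, 5, 6, 7, 8, 9}, keep only states in Sat with every successor in Z. Z1 = {1, 3, 5, 6, 7, 8, 9}; Z2 = {1, 6, 7}; Z3 = {6}; fixed.
Sat(AG p) = {6}
6 ∈ Sat(AG p) = {6}, so the formula holds at 6.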